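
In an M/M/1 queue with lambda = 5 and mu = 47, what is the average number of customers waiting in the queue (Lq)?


rho = 5/47; Lq = rho^2/(1-rho) = 0.01

0.01


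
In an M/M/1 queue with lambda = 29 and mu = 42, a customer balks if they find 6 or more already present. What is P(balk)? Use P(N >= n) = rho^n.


P(N >= 6) = rho^6 = (29/42)^6 = 0.1084

0.1084


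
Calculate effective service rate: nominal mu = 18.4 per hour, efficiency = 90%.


Effective rate = mu * efficiency = 18.4 * 0.9 = 16.56 per hour

16.56 per hour


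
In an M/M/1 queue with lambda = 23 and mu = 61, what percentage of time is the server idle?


Idle fraction = (1 - rho) * 100 = (1 - 23/61) * 100 = 62.3%

62.3%


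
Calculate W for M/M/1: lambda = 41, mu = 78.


W = 1/(mu - lambda) = 1/(78 - 41) = 0.027 hours

0.027 hours


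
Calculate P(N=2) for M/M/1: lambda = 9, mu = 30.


rho = 9/30; P(n) = (1-rho)*rho^n = (1-9/30)*(9/30)^2 = 0.063

0.063


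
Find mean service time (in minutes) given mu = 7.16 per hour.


Mean service time = 60/mu = 60/7.16 = 8.38 minutes

8.38 minutes


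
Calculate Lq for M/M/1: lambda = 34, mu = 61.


rho = 34/61; Lq = rho^2/(1-rho) = 0.7

0.7


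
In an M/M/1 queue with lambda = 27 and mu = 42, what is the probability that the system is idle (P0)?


P0 = 1 - rho = 1 - 27/42 = 0.3571

0.3571


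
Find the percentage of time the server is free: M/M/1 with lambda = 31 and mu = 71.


Idle fraction = (1 - rho) * 100 = (1 - 31/71) * 100 = 56.3%

56.3%


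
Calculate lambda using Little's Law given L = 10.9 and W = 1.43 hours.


lambda = L / W = 10.9 / 1.43 = 7.62 per hour

7.62 per hour


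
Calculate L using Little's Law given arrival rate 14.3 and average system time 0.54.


L = lambda * W = 14.3 * 0.54 = 7.72

7.72


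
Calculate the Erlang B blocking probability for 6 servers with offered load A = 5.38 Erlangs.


B(N,A) = (A^N/N!) / sum(A^k/k!, k=0..N) with N=6, A=5.38 = 0.2202

0.2202


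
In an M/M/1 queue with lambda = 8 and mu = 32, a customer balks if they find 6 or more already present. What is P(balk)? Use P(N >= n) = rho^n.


P(N >= 6) = rho^6 = (8/32)^6 = 0.0002

0.0002


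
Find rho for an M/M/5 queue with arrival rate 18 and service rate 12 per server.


rho = lambda/(c*mu) = 18/(5*12) = 0.3

0.3


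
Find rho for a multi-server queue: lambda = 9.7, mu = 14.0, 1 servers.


rho = lambda / (c * mu) = 9.7 / (1 * 14.0) = 0.6929

0.6929


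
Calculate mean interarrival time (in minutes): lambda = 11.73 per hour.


Mean interarrival time = 60/lambda = 60/11.73 = 5.12 minutes

5.12 minutes


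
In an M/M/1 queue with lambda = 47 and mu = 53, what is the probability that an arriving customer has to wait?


P(wait) = rho = lambda/mu = 47/53 = 0.8868

0.8868


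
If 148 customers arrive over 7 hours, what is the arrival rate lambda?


lambda = total arrivals / time = 148 / 7 = 21.14 per hour

21.14 per hour


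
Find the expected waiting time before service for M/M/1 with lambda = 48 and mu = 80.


rho = 48/80; Wq = rho/(mu - lambda) = 0.0188 hours

0.0188 hours


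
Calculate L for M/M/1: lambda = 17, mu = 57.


rho = 17/57; L = rho/(1-rho) = 0.42

0.42


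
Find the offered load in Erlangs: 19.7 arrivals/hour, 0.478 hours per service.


Offered load a = lambda * E[S] = 19.7 * 0.478 = 9.42 Erlangs

9.42 Erlangs


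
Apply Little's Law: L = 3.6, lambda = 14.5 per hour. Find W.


W = L / lambda = 3.6 / 14.5 = 0.2483 hours

0.2483 hours


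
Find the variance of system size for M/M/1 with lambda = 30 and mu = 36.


rho = 30/36; Var(N) = rho/(1-rho)^2 = 30.0

30.0


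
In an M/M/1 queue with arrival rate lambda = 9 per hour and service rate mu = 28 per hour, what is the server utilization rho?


rho = lambda/mu = 9/28 = 0.3214

0.3214


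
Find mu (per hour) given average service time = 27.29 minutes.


mu = 60 / avg_service_time = 60 / 27.29 = 2.2 per hour

2.2 per hour


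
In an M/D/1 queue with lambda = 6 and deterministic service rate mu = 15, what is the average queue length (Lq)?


M/D/1: Lq = rho^2 / (2*(1-rho)) where rho = 6/15; Lq = 0.13

0.13


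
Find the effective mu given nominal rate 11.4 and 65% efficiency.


Effective rate = mu * efficiency = 11.4 * 0.65 = 7.41 per hour

7.41 per hour


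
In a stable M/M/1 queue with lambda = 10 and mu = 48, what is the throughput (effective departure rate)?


For a stable queue (lambda < mu), throughput = lambda = 10 per hour

10 per hour


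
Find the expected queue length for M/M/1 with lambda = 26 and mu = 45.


rho = 26/45; Lq = rho^2/(1-rho) = 0.79

0.79


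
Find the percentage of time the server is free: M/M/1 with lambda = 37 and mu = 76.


Idle fraction = (1 - rho) * 100 = (1 - 37/76) * 100 = 51.3%

51.3%


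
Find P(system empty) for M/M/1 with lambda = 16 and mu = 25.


P0 = 1 - rho = 1 - 16/25 = 0.36

0.36


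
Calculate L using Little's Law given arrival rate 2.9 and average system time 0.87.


L = lambda * W = 2.9 * 0.87 = 2.52

2.52


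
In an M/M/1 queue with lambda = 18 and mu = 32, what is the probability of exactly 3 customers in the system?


rho = 18/32; P(n) = (1-rho)*rho^n = (1-18/32)*(18/32)^3 = 0.0779

0.0779


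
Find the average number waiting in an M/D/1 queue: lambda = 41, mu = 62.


M/D/1: Lq = rho^2 / (2*(1-rho)) where rho = 41/62; Lq = 0.65

0.65


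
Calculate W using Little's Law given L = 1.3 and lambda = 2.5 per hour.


W = L / lambda = 1.3 / 2.5 = 0.52 hours

0.52 hours


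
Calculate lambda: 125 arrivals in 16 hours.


lambda = total arrivals / time = 125 / 16 = 7.81 per hour

7.81 per hour


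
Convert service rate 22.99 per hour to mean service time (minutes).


Mean service time = 60/mu = 60/22.99 = 2.61 minutes

2.61 minutes


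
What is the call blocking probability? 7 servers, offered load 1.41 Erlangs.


B(N,A) = (A^N/N!) / sum(A^k/k!, k=0..N) with N=7, A=1.41 = 0.0005

0.0005


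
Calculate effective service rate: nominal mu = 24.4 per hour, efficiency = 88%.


Effective rate = mu * efficiency = 24.4 * 0.88 = 21.47 per hour

21.47 per hour


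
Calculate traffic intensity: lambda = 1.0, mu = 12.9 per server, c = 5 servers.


rho = lambda / (c * mu) = 1.0 / (5 * 12.9) = 0.0155

0.0155


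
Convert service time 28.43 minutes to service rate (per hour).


mu = 60 / avg_service_time = 60 / 28.43 = 2.11 per hour

2.11 per hour


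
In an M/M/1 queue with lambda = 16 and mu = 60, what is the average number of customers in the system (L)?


rho = 16/60; L = rho/(1-rho) = 0.36

0.36


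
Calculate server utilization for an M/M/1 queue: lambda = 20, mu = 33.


rho = lambda/mu = 20/33 = 0.6061

0.6061


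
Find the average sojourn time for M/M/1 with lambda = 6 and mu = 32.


W = 1/(mu - lambda) = 1/(32 - 6) = 0.0385 hours

0.0385 hours


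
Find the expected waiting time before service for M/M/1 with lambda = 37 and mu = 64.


rho = 37/64; Wq = rho/(mu - lambda) = 0.0214 hours

0.0214 hours


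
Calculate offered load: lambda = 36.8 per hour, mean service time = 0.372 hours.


Offered load a = lambda * E[S] = 36.8 * 0.372 = 13.69 Erlangs

13.69 Erlangs


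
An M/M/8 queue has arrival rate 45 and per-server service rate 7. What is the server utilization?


rho = lambda/(c*mu) = 45/(8*7) = 0.8036

0.8036


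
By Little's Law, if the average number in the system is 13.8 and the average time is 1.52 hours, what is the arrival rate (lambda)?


lambda = L / W = 13.8 / 1.52 = 9.08 per hour

9.08 per hour


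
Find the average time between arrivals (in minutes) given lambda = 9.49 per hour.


Mean interarrival time = 60/lambda = 60/9.49 = 6.32 minutes

6.32 minutes


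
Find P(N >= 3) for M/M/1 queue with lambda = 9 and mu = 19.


P(N >= 3) = rho^3 = (9/19)^3 = 0.1063

0.1063


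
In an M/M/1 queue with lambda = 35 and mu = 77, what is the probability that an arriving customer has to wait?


P(wait) = rho = lambda/mu = 35/77 = 0.4545

0.4545


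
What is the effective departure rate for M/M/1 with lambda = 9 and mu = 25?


For a stable queue (lambda < mu), throughput = lambda = 9 per hour

9 per hour


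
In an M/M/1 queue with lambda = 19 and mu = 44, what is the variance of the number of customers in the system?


rho = 19/44; Var(N) = rho/(1-rho)^2 = 1.34

1.34


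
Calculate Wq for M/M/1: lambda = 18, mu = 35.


rho = 18/35; Wq = rho/(mu - lambda) = 0.0303 hours

0.0303 hours


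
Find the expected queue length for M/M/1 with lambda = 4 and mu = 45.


rho = 4/45; Lq = rho^2/(1-rho) = 0.01

0.01


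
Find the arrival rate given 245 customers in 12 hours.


lambda = total arrivals / time = 245 / 12 = 20.42 per hour

20.42 per hour


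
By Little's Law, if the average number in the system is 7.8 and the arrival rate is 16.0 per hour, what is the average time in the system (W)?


W = L / lambda = 7.8 / 16.0 = 0.4875 hours

0.4875 hours


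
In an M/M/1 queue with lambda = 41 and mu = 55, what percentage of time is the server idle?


Idle fraction = (1 - rho) * 100 = (1 - 41/55) * 100 = 25.5%

25.5%


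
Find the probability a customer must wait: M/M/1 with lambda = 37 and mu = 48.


P(wait) = rho = lambda/mu = 37/48 = 0.7708

0.7708


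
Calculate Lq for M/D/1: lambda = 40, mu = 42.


M/D/1: Lq = rho^2 / (2*(1-rho)) where rho = 40/42; Lq = 9.52

9.52


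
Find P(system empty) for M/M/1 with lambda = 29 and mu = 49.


P0 = 1 - rho = 1 - 29/49 = 0.4082

0.4082


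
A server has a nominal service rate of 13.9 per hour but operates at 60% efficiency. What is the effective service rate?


Effective rate = mu * efficiency = 13.9 * 0.6 = 8.34 per hour

8.34 per hour


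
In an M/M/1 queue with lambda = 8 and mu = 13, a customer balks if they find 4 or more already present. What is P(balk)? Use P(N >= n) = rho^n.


P(N >= 4) = rho^4 = (8/13)^4 = 0.1434

0.1434


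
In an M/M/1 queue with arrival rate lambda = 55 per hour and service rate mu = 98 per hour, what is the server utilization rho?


rho = lambda/mu = 55/98 = 0.5612

0.5612


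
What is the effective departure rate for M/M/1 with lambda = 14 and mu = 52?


For a stable queue (lambda < mu), throughput = lambda = 14 per hour

14 per hour


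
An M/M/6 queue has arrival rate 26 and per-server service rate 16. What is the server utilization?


rho = lambda/(c*mu) = 26/(6*16) = 0.2708

0.2708


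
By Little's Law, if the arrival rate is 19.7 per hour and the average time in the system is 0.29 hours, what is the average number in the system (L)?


L = lambda * W = 19.7 * 0.29 = 5.71

5.71


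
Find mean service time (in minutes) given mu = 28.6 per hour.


Mean service time = 60/mu = 60/28.6 = 2.1 minutes

2.1 minutes


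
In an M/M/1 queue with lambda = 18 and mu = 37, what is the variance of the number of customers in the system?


rho = 18/37; Var(N) = rho/(1-rho)^2 = 1.84

1.84


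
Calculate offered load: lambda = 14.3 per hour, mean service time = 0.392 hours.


Offered load a = lambda * E[S] = 14.3 * 0.392 = 5.61 Erlangs

5.61 Erlangs


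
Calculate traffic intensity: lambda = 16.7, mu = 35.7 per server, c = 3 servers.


rho = lambda / (c * mu) = 16.7 / (3 * 35.7) = 0.1559

0.1559


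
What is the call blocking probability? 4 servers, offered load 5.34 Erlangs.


B(N,A) = (A^N/N!) / sum(A^k/k!, k=0..N) with N=4, A=5.34 = 0.4243

0.4243


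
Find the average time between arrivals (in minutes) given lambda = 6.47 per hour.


Mean interarrival time = 60/lambda = 60/6.47 = 9.27 minutes

9.27 minutes


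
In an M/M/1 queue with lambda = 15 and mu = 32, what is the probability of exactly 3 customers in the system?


rho = 15/32; P(n) = (1-rho)*rho^n = (1-15/32)*(15/32)^3 = 0.0547

0.0547


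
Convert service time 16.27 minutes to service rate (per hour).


mu = 60 / avg_service_time = 60 / 16.27 = 3.69 per hour

3.69 per hour


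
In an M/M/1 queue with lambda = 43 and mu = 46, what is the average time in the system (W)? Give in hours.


W = 1/(mu - lambda) = 1/(46 - 43) = 0.3333 hours

0.3333 hours


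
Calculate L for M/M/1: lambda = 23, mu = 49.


rho = 23/49; L = rho/(1-rho) = 0.88

0.88


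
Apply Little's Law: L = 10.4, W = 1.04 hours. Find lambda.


lambda = L / W = 10.4 / 1.04 = 10.0 per hour

10.0 per hour


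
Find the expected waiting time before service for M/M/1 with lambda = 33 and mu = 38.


rho = 33/38; Wq = rho/(mu - lambda) = 0.1737 hours

0.1737 hours


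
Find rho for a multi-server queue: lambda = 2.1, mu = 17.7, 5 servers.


rho = lambda / (c * mu) = 2.1 / (5 * 17.7) = 0.0237

0.0237


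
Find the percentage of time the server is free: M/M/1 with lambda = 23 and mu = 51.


Idle fraction = (1 - rho) * 100 = (1 - 23/51) * 100 = 54.9%

54.9%


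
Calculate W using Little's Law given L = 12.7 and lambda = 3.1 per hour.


W = L / lambda = 12.7 / 3.1 = 4.0968 hours

4.0968 hours


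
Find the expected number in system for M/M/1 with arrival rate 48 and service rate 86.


rho = 48/86; L = rho/(1-rho) = 1.26

1.26


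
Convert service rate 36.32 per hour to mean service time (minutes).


Mean service time = 60/mu = 60/36.32 = 1.65 minutes

1.65 minutes


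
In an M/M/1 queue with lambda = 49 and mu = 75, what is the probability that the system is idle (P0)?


P0 = 1 - rho = 1 - 49/75 = 0.3467

0.3467


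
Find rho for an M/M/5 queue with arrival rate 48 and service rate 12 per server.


rho = lambda/(c*mu) = 48/(5*12) = 0.8

0.8


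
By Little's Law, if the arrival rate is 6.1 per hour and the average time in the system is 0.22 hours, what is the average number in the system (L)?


L = lambda * W = 6.1 * 0.22 = 1.34

1.34


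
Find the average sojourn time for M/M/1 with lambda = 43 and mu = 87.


W = 1/(mu - lambda) = 1/(87 - 43) = 0.0227 hours

0.0227 hours


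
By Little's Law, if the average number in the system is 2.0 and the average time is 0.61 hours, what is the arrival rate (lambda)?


lambda = L / W = 2.0 / 0.61 = 3.28 per hour

3.28 per hour


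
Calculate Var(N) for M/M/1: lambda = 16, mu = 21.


rho = 16/21; Var(N) = rho/(1-rho)^2 = 13.44

13.44


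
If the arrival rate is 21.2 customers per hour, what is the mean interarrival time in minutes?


Mean interarrival time = 60/lambda = 60/21.2 = 2.83 minutes

2.83 minutes


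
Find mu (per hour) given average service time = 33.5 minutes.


mu = 60 / avg_service_time = 60 / 33.5 = 1.79 per hour

1.79 per hour


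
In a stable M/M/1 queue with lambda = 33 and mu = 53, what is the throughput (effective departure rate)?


For a stable queue (lambda < mu), throughput = lambda = 33 per hour

33 per hour


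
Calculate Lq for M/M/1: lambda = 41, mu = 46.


rho = 41/46; Lq = rho^2/(1-rho) = 7.31

7.31


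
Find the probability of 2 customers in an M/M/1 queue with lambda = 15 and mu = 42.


rho = 15/42; P(n) = (1-rho)*rho^n = (1-15/42)*(15/42)^2 = 0.082

0.082


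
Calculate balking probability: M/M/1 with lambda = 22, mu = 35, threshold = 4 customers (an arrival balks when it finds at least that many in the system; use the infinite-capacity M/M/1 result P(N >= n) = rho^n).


P(N >= 4) = rho^4 = (22/35)^4 = 0.1561

0.1561


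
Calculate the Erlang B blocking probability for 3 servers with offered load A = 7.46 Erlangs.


B(N,A) = (A^N/N!) / sum(A^k/k!, k=0..N) with N=3, A=7.46 = 0.656

0.656


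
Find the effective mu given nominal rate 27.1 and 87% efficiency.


Effective rate = mu * efficiency = 27.1 * 0.87 = 23.58 per hour

23.58 per hour


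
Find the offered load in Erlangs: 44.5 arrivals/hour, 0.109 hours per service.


Offered load a = lambda * E[S] = 44.5 * 0.109 = 4.85 Erlangs

4.85 Erlangs


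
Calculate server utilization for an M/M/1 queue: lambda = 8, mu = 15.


rho = lambda/mu = 8/15 = 0.5333

0.5333


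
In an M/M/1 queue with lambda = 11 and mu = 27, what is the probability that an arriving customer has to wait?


P(wait) = rho = lambda/mu = 11/27 = 0.4074

0.4074


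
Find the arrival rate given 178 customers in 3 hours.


lambda = total arrivals / time = 178 / 3 = 59.33 per hour

59.33 per hour


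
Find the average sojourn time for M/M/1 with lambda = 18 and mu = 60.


W = 1/(mu - lambda) = 1/(60 - 18) = 0.0238 hours

0.0238 hours


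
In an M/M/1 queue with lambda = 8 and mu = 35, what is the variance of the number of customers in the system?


rho = 8/35; Var(N) = rho/(1-rho)^2 = 0.38

0.38


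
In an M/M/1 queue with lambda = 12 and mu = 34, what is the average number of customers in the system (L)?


rho = 12/34; L = rho/(1-rho) = 0.55

0.55


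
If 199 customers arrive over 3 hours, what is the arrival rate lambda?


lambda = total arrivals / time = 199 / 3 = 66.33 per hour

66.33 per hour


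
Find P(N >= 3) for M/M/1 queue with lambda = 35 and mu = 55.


P(N >= 3) = rho^3 = (35/55)^3 = 0.2577

0.2577


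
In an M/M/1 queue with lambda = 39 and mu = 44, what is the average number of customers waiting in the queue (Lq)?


rho = 39/44; Lq = rho^2/(1-rho) = 6.91

6.91


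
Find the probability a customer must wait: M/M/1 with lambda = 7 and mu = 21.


P(wait) = rho = lambda/mu = 7/21 = 0.3333

0.3333


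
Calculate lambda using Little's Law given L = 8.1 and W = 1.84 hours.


lambda = L / W = 8.1 / 1.84 = 4.4 per hour

4.4 per hour


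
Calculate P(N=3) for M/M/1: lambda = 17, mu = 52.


rho = 17/52; P(n) = (1-rho)*rho^n = (1-17/52)*(17/52)^3 = 0.0235

0.0235


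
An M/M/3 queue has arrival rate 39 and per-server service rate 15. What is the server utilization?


rho = lambda/(c*mu) = 39/(3*15) = 0.8667

0.8667


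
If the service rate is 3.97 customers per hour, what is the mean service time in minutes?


Mean service time = 60/mu = 60/3.97 = 15.11 minutes

15.11 minutes


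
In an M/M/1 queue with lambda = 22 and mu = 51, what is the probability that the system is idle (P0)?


P0 = 1 - rho = 1 - 22/51 = 0.5686

0.5686


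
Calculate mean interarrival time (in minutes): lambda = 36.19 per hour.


Mean interarrival time = 60/lambda = 60/36.19 = 1.66 minutes

1.66 minutes


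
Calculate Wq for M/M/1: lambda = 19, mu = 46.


rho = 19/46; Wq = rho/(mu - lambda) = 0.0153 hours

0.0153 hours


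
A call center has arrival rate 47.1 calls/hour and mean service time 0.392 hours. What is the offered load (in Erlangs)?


Offered load a = lambda * E[S] = 47.1 * 0.392 = 18.46 Erlangs

18.46 Erlangs


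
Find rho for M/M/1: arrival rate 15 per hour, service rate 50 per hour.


rho = lambda/mu = 15/50 = 0.3

0.3


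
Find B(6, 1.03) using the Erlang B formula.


B(N,A) = (A^N/N!) / sum(A^k/k!, k=0..N) with N=6, A=1.03 = 0.0006

0.0006


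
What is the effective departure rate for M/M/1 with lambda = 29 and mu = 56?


For a stable queue (lambda < mu), throughput = lambda = 29 per hour

29 per hour


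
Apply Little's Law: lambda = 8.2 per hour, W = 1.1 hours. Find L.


L = lambda * W = 8.2 * 1.1 = 9.02

9.02


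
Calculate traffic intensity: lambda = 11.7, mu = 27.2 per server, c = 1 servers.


rho = lambda / (c * mu) = 11.7 / (1 * 27.2) = 0.4301

0.4301


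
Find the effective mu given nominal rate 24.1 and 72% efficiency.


Effective rate = mu * efficiency = 24.1 * 0.72 = 17.35 per hour

17.35 per hour


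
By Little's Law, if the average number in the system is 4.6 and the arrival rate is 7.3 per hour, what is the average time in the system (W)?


W = L / lambda = 4.6 / 7.3 = 0.6301 hours

0.6301 hours


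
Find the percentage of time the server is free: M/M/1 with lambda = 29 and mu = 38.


Idle fraction = (1 - rho) * 100 = (1 - 29/38) * 100 = 23.7%

23.7%


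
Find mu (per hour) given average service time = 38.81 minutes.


mu = 60 / avg_service_time = 60 / 38.81 = 1.55 per hour

1.55 per hour


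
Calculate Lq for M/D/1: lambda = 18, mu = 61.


M/D/1: Lq = rho^2 / (2*(1-rho)) where rho = 18/61; Lq = 0.06

0.06


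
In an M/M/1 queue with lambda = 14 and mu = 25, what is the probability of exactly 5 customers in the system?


rho = 14/25; P(n) = (1-rho)*rho^n = (1-14/25)*(14/25)^5 = 0.0242

0.0242


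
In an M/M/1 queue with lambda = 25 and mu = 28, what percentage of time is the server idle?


Idle fraction = (1 - rho) * 100 = (1 - 25/28) * 100 = 10.7%

10.7%


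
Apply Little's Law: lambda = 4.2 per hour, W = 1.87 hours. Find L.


L = lambda * W = 4.2 * 1.87 = 7.85

7.85


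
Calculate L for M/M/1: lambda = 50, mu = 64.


rho = 50/64; L = rho/(1-rho) = 3.57

3.57


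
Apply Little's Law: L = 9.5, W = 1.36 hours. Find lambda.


lambda = L / W = 9.5 / 1.36 = 6.99 per hour

6.99 per hour


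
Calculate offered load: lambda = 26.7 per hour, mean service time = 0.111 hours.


Offered load a = lambda * E[S] = 26.7 * 0.111 = 2.96 Erlangs

2.96 Erlangs


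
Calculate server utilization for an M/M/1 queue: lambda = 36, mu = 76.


rho = lambda/mu = 36/76 = 0.4737

0.4737


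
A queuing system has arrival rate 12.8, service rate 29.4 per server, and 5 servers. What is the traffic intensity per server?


rho = lambda / (c * mu) = 12.8 / (5 * 29.4) = 0.0871

0.0871


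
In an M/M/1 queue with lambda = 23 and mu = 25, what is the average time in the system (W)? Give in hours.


W = 1/(mu - lambda) = 1/(25 - 23) = 0.5 hours

0.5 hours


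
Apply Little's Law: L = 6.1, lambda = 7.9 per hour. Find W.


W = L / lambda = 6.1 / 7.9 = 0.7722 hours

0.7722 hours


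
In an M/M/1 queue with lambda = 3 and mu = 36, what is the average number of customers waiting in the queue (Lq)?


rho = 3/36; Lq = rho^2/(1-rho) = 0.01

0.01


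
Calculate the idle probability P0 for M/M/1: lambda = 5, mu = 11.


P0 = 1 - rho = 1 - 5/11 = 0.5455

0.5455


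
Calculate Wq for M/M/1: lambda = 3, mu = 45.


rho = 3/45; Wq = rho/(mu - lambda) = 0.0016 hours

0.0016 hours


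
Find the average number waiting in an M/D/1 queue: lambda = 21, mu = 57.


M/D/1: Lq = rho^2 / (2*(1-rho)) where rho = 21/57; Lq = 0.11

0.11


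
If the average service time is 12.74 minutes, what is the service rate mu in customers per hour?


mu = 60 / avg_service_time = 60 / 12.74 = 4.71 per hour

4.71 per hour


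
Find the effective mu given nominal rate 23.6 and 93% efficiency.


Effective rate = mu * efficiency = 23.6 * 0.93 = 21.95 per hour

21.95 per hour


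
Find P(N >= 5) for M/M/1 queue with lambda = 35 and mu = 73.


P(N >= 5) = rho^5 = (35/73)^5 = 0.0253

0.0253


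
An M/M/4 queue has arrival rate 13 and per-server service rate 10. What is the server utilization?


rho = lambda/(c*mu) = 13/(4*10) = 0.325

0.325


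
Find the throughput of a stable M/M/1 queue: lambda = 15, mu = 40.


For a stable queue (lambda < mu), throughput = lambda = 15 per hour

15 per hour


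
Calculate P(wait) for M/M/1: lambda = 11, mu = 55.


P(wait) = rho = lambda/mu = 11/55 = 0.2

0.2


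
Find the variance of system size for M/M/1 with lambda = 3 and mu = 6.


rho = 3/6; Var(N) = rho/(1-rho)^2 = 2.0

2.0


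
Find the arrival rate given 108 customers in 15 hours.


lambda = total arrivals / time = 108 / 15 = 7.2 per hour

7.2 per hour


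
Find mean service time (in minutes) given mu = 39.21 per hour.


Mean service time = 60/mu = 60/39.21 = 1.53 minutes

1.53 minutes


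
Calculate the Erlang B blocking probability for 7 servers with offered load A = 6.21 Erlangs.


B(N,A) = (A^N/N!) / sum(A^k/k!, k=0..N) with N=7, A=6.21 = 0.1987

0.1987


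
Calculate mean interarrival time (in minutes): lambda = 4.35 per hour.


Mean interarrival time = 60/lambda = 60/4.35 = 13.79 minutes

13.79 minutes


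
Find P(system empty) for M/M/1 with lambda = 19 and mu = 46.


P0 = 1 - rho = 1 - 19/46 = 0.587

0.587


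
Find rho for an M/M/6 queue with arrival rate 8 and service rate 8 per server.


rho = lambda/(c*mu) = 8/(6*8) = 0.1667

0.1667


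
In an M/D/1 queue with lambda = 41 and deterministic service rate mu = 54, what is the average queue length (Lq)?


M/D/1: Lq = rho^2 / (2*(1-rho)) where rho = 41/54; Lq = 1.2

1.2


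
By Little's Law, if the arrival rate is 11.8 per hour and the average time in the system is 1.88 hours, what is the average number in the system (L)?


L = lambda * W = 11.8 * 1.88 = 22.18

22.18


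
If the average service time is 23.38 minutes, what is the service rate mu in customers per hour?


mu = 60 / avg_service_time = 60 / 23.38 = 2.57 per hour

2.57 per hour


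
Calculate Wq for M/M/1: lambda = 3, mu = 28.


rho = 3/28; Wq = rho/(mu - lambda) = 0.0043 hours

0.0043 hours


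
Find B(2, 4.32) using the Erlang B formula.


B(N,A) = (A^N/N!) / sum(A^k/k!, k=0..N) with N=2, A=4.32 = 0.6369

0.6369


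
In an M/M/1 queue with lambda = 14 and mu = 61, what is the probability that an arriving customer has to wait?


P(wait) = rho = lambda/mu = 14/61 = 0.2295

0.2295


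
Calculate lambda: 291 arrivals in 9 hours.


lambda = total arrivals / time = 291 / 9 = 32.33 per hour

32.33 per hour


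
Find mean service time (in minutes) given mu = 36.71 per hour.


Mean service time = 60/mu = 60/36.71 = 1.63 minutes

1.63 minutes


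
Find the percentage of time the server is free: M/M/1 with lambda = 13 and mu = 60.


Idle fraction = (1 - rho) * 100 = (1 - 13/60) * 100 = 78.3%

78.3%


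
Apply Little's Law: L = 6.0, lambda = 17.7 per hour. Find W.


W = L / lambda = 6.0 / 17.7 = 0.339 hours

0.339 hours


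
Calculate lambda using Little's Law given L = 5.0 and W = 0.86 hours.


lambda = L / W = 5.0 / 0.86 = 5.81 per hour

5.81 per hour


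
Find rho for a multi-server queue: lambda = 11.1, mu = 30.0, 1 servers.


rho = lambda / (c * mu) = 11.1 / (1 * 30.0) = 0.37

0.37


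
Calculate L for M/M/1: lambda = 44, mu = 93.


rho = 44/93; L = rho/(1-rho) = 0.9

0.9


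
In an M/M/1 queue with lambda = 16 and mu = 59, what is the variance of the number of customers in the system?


rho = 16/59; Var(N) = rho/(1-rho)^2 = 0.51

0.51


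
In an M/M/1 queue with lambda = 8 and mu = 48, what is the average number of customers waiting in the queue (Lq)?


rho = 8/48; Lq = rho^2/(1-rho) = 0.03

0.03


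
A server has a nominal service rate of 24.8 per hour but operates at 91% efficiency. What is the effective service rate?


Effective rate = mu * efficiency = 24.8 * 0.91 = 22.57 per hour

22.57 per hour


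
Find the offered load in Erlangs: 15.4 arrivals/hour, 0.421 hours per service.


Offered load a = lambda * E[S] = 15.4 * 0.421 = 6.48 Erlangs

6.48 Erlangs


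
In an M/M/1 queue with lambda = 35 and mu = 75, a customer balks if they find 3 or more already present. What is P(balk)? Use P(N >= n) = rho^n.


P(N >= 3) = rho^3 = (35/75)^3 = 0.1016

0.1016


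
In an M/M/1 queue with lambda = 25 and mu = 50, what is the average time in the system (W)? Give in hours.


W = 1/(mu - lambda) = 1/(50 - 25) = 0.04 hours

0.04 hours


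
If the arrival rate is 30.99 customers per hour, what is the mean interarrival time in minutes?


Mean interarrival time = 60/lambda = 60/30.99 = 1.94 minutes

1.94 minutes


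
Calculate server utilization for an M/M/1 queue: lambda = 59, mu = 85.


rho = lambda/mu = 59/85 = 0.6941

0.6941


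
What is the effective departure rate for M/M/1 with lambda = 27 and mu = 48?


For a stable queue (lambda < mu), throughput = lambda = 27 per hour

27 per hour


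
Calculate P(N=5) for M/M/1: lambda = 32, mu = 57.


rho = 32/57; P(n) = (1-rho)*rho^n = (1-32/57)*(32/57)^5 = 0.0245

0.0245


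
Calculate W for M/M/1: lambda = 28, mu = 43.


W = 1/(mu - lambda) = 1/(43 - 28) = 0.0667 hours

0.0667 hours


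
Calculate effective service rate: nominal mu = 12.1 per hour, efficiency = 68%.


Effective rate = mu * efficiency = 12.1 * 0.68 = 8.23 per hour

8.23 per hour


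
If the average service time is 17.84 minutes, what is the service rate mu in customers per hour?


mu = 60 / avg_service_time = 60 / 17.84 = 3.36 per hour

3.36 per hour


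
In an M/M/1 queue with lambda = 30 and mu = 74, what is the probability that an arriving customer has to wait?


P(wait) = rho = lambda/mu = 30/74 = 0.4054

0.4054


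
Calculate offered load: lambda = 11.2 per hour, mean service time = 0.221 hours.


Offered load a = lambda * E[S] = 11.2 * 0.221 = 2.48 Erlangs

2.48 Erlangs


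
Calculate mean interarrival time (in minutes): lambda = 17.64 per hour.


Mean interarrival time = 60/lambda = 60/17.64 = 3.4 minutes

3.4 minutes


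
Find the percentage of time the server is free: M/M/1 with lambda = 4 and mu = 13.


Idle fraction = (1 - rho) * 100 = (1 - 4/13) * 100 = 69.2%

69.2%


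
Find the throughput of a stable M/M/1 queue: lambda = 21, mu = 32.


For a stable queue (lambda < mu), throughput = lambda = 21 per hour

21 per hour


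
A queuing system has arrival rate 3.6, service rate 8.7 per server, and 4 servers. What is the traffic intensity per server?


rho = lambda / (c * mu) = 3.6 / (4 * 8.7) = 0.1034

0.1034


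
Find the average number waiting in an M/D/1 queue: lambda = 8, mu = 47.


M/D/1: Lq = rho^2 / (2*(1-rho)) where rho = 8/47; Lq = 0.02

0.02


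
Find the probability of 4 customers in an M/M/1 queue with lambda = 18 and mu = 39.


rho = 18/39; P(n) = (1-rho)*rho^n = (1-18/39)*(18/39)^4 = 0.0244

0.0244


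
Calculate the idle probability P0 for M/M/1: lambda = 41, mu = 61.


P0 = 1 - rho = 1 - 41/61 = 0.3279

0.3279


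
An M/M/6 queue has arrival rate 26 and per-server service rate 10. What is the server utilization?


rho = lambda/(c*mu) = 26/(6*10) = 0.4333

0.4333


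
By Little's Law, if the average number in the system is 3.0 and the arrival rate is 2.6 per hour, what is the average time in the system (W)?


W = L / lambda = 3.0 / 2.6 = 1.1538 hours

1.1538 hours


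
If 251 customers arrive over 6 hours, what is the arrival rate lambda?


lambda = total arrivals / time = 251 / 6 = 41.83 per hour

41.83 per hour


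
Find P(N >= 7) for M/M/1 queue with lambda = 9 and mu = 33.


P(N >= 7) = rho^7 = (9/33)^7 = 0.0001

0.0001


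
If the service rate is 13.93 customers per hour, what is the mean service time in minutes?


Mean service time = 60/mu = 60/13.93 = 4.31 minutes

4.31 minutes


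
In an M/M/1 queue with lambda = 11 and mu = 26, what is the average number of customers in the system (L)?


rho = 11/26; L = rho/(1-rho) = 0.73

0.73


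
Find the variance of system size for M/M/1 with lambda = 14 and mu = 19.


rho = 14/19; Var(N) = rho/(1-rho)^2 = 10.64

10.64


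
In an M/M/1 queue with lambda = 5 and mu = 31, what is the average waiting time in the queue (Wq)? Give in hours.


rho = 5/31; Wq = rho/(mu - lambda) = 0.0062 hours

0.0062 hours


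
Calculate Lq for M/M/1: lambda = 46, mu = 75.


rho = 46/75; Lq = rho^2/(1-rho) = 0.97

0.97


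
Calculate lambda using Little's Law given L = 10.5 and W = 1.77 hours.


lambda = L / W = 10.5 / 1.77 = 5.93 per hour

5.93 per hour


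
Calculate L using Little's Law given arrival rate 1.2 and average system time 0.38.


L = lambda * W = 1.2 * 0.38 = 0.46

0.46


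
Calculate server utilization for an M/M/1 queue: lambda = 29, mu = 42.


rho = lambda/mu = 29/42 = 0.6905

0.6905


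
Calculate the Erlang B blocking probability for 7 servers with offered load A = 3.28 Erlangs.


B(N,A) = (A^N/N!) / sum(A^k/k!, k=0..N) with N=7, A=3.28 = 0.0311

0.0311


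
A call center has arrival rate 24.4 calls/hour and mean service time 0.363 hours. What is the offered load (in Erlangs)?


Offered load a = lambda * E[S] = 24.4 * 0.363 = 8.86 Erlangs

8.86 Erlangs


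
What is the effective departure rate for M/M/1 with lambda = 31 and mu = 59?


For a stable queue (lambda < mu), throughput = lambda = 31 per hour

31 per hour


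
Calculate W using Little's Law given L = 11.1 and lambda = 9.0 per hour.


W = L / lambda = 11.1 / 9.0 = 1.2333 hours

1.2333 hours


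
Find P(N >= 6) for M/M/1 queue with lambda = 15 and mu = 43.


P(N >= 6) = rho^6 = (15/43)^6 = 0.0018

0.0018


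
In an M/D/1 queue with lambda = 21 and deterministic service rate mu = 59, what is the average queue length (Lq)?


M/D/1: Lq = rho^2 / (2*(1-rho)) where rho = 21/59; Lq = 0.1

0.1


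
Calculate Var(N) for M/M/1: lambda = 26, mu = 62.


rho = 26/62; Var(N) = rho/(1-rho)^2 = 1.24

1.24


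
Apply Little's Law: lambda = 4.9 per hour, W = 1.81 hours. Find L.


L = lambda * W = 4.9 * 1.81 = 8.87

8.87


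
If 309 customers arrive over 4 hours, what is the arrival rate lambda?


lambda = total arrivals / time = 309 / 4 = 77.25 per hour

77.25 per hour


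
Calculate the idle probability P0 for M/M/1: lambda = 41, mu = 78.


P0 = 1 - rho = 1 - 41/78 = 0.4744

0.4744


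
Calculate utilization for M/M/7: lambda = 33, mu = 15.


rho = lambda/(c*mu) = 33/(7*15) = 0.3143

0.3143


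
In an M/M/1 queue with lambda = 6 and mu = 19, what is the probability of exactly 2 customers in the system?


rho = 6/19; P(n) = (1-rho)*rho^n = (1-6/19)*(6/19)^2 = 0.0682

0.0682


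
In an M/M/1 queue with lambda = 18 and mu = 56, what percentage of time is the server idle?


Idle fraction = (1 - rho) * 100 = (1 - 18/56) * 100 = 67.9%

67.9%


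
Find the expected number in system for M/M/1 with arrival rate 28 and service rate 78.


rho = 28/78; L = rho/(1-rho) = 0.56

0.56


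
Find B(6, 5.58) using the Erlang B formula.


B(N,A) = (A^N/N!) / sum(A^k/k!, k=0..N) with N=6, A=5.58 = 0.2349

0.2349


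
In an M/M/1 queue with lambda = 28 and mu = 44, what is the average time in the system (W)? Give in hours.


W = 1/(mu - lambda) = 1/(44 - 28) = 0.0625 hours

0.0625 hours


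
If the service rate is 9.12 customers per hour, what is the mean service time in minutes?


Mean service time = 60/mu = 60/9.12 = 6.58 minutes

6.58 minutes


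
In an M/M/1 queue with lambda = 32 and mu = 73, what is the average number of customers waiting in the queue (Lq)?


rho = 32/73; Lq = rho^2/(1-rho) = 0.34

0.34


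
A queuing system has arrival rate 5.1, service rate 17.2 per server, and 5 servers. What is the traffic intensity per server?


rho = lambda / (c * mu) = 5.1 / (5 * 17.2) = 0.0593

0.0593


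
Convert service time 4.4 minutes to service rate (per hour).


mu = 60 / avg_service_time = 60 / 4.4 = 13.64 per hour

13.64 per hour


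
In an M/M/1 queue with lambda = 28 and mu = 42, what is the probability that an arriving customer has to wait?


P(wait) = rho = lambda/mu = 28/42 = 0.6667

0.6667


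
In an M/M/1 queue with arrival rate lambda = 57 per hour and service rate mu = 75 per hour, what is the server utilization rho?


rho = lambda/mu = 57/75 = 0.76

0.76


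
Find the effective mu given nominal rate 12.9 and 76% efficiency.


Effective rate = mu * efficiency = 12.9 * 0.76 = 9.8 per hour

9.8 per hour


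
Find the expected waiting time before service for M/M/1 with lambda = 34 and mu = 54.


rho = 34/54; Wq = rho/(mu - lambda) = 0.0315 hours

0.0315 hours


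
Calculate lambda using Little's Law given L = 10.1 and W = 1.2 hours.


lambda = L / W = 10.1 / 1.2 = 8.42 per hour

8.42 per hour


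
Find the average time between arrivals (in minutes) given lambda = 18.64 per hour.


Mean interarrival time = 60/lambda = 60/18.64 = 3.22 minutes

3.22 minutes


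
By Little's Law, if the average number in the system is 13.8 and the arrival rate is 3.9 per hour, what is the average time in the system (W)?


W = L / lambda = 13.8 / 3.9 = 3.5385 hours

3.5385 hours


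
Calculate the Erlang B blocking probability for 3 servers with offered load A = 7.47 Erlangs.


B(N,A) = (A^N/N!) / sum(A^k/k!, k=0..N) with N=3, A=7.47 = 0.6564

0.6564


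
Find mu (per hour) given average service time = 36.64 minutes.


mu = 60 / avg_service_time = 60 / 36.64 = 1.64 per hour

1.64 per hour


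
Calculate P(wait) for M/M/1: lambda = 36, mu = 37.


P(wait) = rho = lambda/mu = 36/37 = 0.973

0.973


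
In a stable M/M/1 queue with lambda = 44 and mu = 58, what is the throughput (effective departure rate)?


For a stable queue (lambda < mu), throughput = lambda = 44 per hour

44 per hour


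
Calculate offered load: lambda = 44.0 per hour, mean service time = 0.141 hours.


Offered load a = lambda * E[S] = 44.0 * 0.141 = 6.2 Erlangs

6.2 Erlangs


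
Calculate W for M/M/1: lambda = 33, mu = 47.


W = 1/(mu - lambda) = 1/(47 - 33) = 0.0714 hours

0.0714 hours


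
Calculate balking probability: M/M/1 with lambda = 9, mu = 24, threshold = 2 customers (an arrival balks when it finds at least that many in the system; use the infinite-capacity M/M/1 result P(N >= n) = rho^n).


P(N >= 2) = rho^2 = (9/24)^2 = 0.1406

0.1406


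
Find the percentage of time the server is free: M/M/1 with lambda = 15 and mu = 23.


Idle fraction = (1 - rho) * 100 = (1 - 15/23) * 100 = 34.8%

34.8%


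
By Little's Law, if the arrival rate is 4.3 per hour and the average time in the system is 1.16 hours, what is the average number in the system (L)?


L = lambda * W = 4.3 * 1.16 = 4.99

4.99


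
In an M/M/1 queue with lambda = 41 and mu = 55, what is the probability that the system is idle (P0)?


P0 = 1 - rho = 1 - 41/55 = 0.2545

0.2545


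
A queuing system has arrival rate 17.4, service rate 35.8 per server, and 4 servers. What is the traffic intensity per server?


rho = lambda / (c * mu) = 17.4 / (4 * 35.8) = 0.1215

0.1215


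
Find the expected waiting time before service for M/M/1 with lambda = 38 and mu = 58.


rho = 38/58; Wq = rho/(mu - lambda) = 0.0328 hours

0.0328 hours


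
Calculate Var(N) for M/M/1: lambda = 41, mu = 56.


rho = 41/56; Var(N) = rho/(1-rho)^2 = 10.2

10.2


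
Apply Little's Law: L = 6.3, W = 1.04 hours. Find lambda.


lambda = L / W = 6.3 / 1.04 = 6.06 per hour

6.06 per hour


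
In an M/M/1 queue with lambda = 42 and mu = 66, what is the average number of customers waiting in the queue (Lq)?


rho = 42/66; Lq = rho^2/(1-rho) = 1.11

1.11


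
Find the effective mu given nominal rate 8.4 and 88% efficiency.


Effective rate = mu * efficiency = 8.4 * 0.88 = 7.39 per hour

7.39 per hour


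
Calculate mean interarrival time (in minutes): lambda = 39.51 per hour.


Mean interarrival time = 60/lambda = 60/39.51 = 1.52 minutes

1.52 minutes


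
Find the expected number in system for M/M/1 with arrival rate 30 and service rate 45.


rho = 30/45; L = rho/(1-rho) = 2.0

2.0


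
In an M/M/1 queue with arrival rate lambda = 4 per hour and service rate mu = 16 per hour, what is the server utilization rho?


rho = lambda/mu = 4/16 = 0.25

0.25


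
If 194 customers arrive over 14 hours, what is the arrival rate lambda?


lambda = total arrivals / time = 194 / 14 = 13.86 per hour

13.86 per hour
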